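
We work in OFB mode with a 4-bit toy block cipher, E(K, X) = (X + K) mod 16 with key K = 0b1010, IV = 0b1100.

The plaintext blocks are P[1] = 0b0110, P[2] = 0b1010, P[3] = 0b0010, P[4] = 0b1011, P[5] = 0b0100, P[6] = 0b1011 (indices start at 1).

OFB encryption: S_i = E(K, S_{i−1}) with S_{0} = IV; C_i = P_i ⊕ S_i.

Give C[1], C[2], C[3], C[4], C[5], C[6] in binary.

C[1]: S = E(K, 0b1100) = 0b0110; 0b0110 ⊕ 0b0110 = 0b0000.
C[2]: S = E(K, 0b0110) = 0b0000; 0b1010 ⊕ 0b0000 = 0b1010.
C[3]: S = E(K, 0b0000) = 0b1010; 0b0010 ⊕ 0b1010 = 0b1000.
C[4]: S = E(K, 0b1010) = 0b0100; 0b1011 ⊕ 0b0100 = 0b1111.
C[5]: S = E(K, 0b0100) = 0b1110; 0b0100 ⊕ 0b1110 = 0b1010.
C[6]: S = E(K, 0b1110) = 0b1000; 0b1011 ⊕ 0b1000 = 0b0011.

C[1] = 0b0000, C[2] = 0b1010, C[3] = 0b1000, C[4] = 0b1111, C[5] = 0b1010, C[6] = 0b0011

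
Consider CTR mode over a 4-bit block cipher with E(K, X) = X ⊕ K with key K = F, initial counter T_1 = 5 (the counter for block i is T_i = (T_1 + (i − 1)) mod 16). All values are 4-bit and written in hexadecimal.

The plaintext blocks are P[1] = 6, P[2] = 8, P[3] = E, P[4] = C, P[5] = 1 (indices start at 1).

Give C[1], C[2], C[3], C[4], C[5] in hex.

CTR encryption: S_i = E(K, T_i) where T_i is the counter for block i; C_i = P_i ⊕ S_i.
C[1]: T = 5, S = E(K, T) = A; 6 ⊕ A = C.
C[2]: T = 6, S = E(K, T) = 9; 8 ⊕ 9 = 1.
C[3]: T = 7, S = E(K, T) = 8; E ⊕ 8 = 6.
C[4]: T = 8, S = E(K, T) = 7; C ⊕ 7 = B.
C[5]: T = 9, S = E(K, T) = 6; 1 ⊕ 6 = 7.

C[1] = C, C[2] = 1, C[3] = 6, C[4] = B, C[5] = 7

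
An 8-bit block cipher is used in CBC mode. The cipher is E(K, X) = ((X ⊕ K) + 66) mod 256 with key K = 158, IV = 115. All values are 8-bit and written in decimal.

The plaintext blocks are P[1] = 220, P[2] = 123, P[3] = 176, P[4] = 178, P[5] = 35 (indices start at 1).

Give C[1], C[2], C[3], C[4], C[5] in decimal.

CBC encryption: C_i = E(K, P_i ⊕ C_{i−1}), with C_{0} = IV.
C[1]: P[1] ⊕ 115 = 175; E(K, 175) = 115.
C[2]: P[2] ⊕ 115 = 8; E(K, 8) = 216.
C[3]: P[3] ⊕ 216 = 104; E(K, 104) = 56.
C[4]: P[4] ⊕ 56 = 138; E(K, 138) = 86.
C[5]: P[5] ⊕ 86 = 117; E(K, 117) = 45.

C[1] = 115, C[2] = 216, C[3] = 56, C[4] = 86, C[5] = 45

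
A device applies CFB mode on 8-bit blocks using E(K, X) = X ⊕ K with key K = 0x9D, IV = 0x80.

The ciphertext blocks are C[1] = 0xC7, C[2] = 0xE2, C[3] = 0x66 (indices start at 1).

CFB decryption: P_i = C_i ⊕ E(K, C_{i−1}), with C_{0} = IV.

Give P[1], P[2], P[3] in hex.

P[1] = 0xDA, P[2] = 0xB8, P[3] = 0x19

P[1]: E(K, 0x80) = 0x1D; 0xC7 ⊕ 0x1D = 0xDA.
P[2]: E(K, 0xC7) = 0x5A; 0xE2 ⊕ 0x5A = 0xB8.
P[3]: E(K, 0xE2) = 0x7F; 0x66 ⊕ 0x7F = 0x19.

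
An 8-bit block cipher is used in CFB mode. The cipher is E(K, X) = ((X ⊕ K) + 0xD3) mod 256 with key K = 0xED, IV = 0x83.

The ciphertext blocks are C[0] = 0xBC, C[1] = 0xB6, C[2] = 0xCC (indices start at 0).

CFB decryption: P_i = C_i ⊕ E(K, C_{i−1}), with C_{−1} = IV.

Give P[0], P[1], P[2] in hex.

P[0]: E(K, 0x83) = 0x41; 0xBC ⊕ 0x41 = 0xFD.
P[1]: E(K, 0xBC) = 0x24; 0xB6 ⊕ 0x24 = 0x92.
P[2]: E(K, 0xB6) = 0x2E; 0xCC ⊕ 0x2E = 0xE2.

P[0] = 0xFD, P[1] = 0x92, P[2] = 0xE2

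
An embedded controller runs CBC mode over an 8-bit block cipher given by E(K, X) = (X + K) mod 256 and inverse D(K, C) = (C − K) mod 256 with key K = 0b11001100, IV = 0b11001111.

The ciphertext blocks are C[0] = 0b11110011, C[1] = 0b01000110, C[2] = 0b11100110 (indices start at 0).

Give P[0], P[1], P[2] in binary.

CBC decryption: P_i = D(K, C_i) ⊕ C_{i−1}, with C_{−1} = IV.
P[0]: D(K, 0b11110011) = 0b00100111; 0b00100111 ⊕ 0b11001111 = 0b11101000.
P[1]: D(K, 0b01000110) = 0b01111010; 0b01111010 ⊕ 0b11110011 = 0b10001001.
P[2]: D(K, 0b11100110) = 0b00011010; 0b00011010 ⊕ 0b01000110 = 0b01011100.

P[0] = 0b11101000, P[1] = 0b10001001, P[2] = 0b01011100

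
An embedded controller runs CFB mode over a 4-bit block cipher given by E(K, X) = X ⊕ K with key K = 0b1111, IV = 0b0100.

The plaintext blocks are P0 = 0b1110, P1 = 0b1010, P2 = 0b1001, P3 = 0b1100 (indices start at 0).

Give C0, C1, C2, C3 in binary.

CFB encryption: C_i = P_i ⊕ E(K, C_{i−1}), with C_{−1} = IV.
C0: E(K, 0b0100) = 0b1011; 0b1110 ⊕ 0b1011 = 0b0101.
C1: E(K, 0b0101) = 0b1010; 0b1010 ⊕ 0b1010 = 0b0000.
C2: E(K, 0b0000) = 0b1111; 0b1001 ⊕ 0b1111 = 0b0110.
C3: E(K, 0b0110) = 0b1001; 0b1100 ⊕ 0b1001 = 0b0101.

C0 = 0b0101, C1 = 0b0000, C2 = 0b0110, C3 = 0b0101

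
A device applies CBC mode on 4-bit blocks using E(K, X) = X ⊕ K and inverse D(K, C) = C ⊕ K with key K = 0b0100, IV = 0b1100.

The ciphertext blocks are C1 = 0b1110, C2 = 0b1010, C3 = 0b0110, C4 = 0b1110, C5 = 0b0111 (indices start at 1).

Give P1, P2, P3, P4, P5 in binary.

CBC decryption: P_i = D(K, C_i) ⊕ C_{i−1}, with C_{0} = IV.
P1: D(K, 0b1110) = 0b1010; 0b1010 ⊕ 0b1100 = 0b0110.
P2: D(K, 0b1010) = 0b1110; 0b1110 ⊕ 0b1110 = 0b0000.
P3: D(K, 0b0110) = 0b0010; 0b0010 ⊕ 0b1010 = 0b1000.
P4: D(K, 0b1110) = 0b1010; 0b1010 ⊕ 0b0110 = 0b1100.
P5: D(K, 0b0111) = 0b0011; 0b0011 ⊕ 0b1110 = 0b1101.

P1 = 0b0110, P2 = 0b0000, P3 = 0b1000, P4 = 0b1100, P5 = 0b1101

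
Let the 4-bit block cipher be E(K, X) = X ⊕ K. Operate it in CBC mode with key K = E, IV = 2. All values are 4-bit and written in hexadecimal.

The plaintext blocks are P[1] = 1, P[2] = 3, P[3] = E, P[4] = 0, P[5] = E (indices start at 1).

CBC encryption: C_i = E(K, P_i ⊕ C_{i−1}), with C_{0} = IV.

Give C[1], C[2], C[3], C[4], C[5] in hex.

C[1]: P[1] ⊕ 2 = 3; E(K, 3) = D.
C[2]: P[2] ⊕ D = E; E(K, E) = 0.
C[3]: P[3] ⊕ 0 = E; E(K, E) = 0.
C[4]: P[4] ⊕ 0 = 0; E(K, 0) = E.
C[5]: P[5] ⊕ E = 0; E(K, 0) = E.

C[1] = D, C[2] = 0, C[3] = 0, C[4] = E, C[5] = E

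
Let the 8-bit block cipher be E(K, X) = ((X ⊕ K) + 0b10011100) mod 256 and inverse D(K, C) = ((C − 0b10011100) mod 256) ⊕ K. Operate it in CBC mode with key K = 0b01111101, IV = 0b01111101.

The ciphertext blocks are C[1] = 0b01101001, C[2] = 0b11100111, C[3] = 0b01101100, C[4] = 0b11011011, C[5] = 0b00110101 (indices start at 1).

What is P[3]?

CBC decryption: P_i = D(K, C_i) ⊕ C_{i−1}, with C_{0} = IV.
P[3]: D(K, 0b01101100) = 0b10101101; 0b10101101 ⊕ 0b11100111 = 0b01001010.

P[3] = 0b01001010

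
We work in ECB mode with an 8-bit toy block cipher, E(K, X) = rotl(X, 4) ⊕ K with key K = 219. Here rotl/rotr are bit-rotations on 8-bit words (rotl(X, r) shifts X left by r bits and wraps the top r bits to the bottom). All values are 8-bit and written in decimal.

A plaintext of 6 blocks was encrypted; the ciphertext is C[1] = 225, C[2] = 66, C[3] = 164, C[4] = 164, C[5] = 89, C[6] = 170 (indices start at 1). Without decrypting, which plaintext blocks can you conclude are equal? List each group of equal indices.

P[3] = P[4]

ECB encrypts each block independently with the same key, so equal ciphertext blocks imply equal plaintext blocks.
C[3] = C[4] = 164, so P[3] = P[4].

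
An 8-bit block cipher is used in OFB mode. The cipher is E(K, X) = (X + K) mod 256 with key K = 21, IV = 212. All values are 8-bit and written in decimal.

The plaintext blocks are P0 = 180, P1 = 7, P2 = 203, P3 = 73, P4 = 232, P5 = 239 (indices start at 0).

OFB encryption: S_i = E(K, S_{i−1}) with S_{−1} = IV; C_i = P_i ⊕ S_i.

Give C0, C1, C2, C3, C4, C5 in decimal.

C0 = 93, C1 = 249, C2 = 216, C3 = 97, C4 = 213, C5 = 189

C0: S = E(K, 212) = 233; 180 ⊕ 233 = 93.
C1: S = E(K, 233) = 254; 7 ⊕ 254 = 249.
C2: S = E(K, 254) = 19; 203 ⊕ 19 = 216.
C3: S = E(K, 19) = 40; 73 ⊕ 40 = 97.
C4: S = E(K, 40) = 61; 232 ⊕ 61 = 213.
C5: S = E(K, 61) = 82; 239 ⊕ 82 = 189.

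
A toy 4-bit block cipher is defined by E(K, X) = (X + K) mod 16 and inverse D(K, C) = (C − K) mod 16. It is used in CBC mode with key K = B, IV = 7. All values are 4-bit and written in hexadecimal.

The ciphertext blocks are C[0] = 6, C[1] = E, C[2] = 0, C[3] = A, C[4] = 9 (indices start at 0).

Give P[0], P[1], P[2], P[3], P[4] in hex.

P[0] = C, P[1] = 5, P[2] = B, P[3] = F, P[4] = 4

CBC decryption: P_i = D(K, C_i) ⊕ C_{i−1}, with C_{−1} = IV.
P[0]: D(K, 6) = B; B ⊕ 7 = C.
P[1]: D(K, E) = 3; 3 ⊕ 6 = 5.
P[2]: D(K, 0) = 5; 5 ⊕ E = B.
P[3]: D(K, A) = F; F ⊕ 0 = F.
P[4]: D(K, 9) = E; E ⊕ A = 4.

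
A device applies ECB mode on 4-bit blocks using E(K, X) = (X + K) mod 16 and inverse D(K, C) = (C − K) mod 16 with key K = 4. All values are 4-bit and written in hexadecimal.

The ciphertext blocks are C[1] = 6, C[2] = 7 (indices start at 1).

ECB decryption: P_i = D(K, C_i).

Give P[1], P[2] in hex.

P[1]: D(K, 6) = 2.
P[2]: D(K, 7) = 3.

P[1] = 2, P[2] = 3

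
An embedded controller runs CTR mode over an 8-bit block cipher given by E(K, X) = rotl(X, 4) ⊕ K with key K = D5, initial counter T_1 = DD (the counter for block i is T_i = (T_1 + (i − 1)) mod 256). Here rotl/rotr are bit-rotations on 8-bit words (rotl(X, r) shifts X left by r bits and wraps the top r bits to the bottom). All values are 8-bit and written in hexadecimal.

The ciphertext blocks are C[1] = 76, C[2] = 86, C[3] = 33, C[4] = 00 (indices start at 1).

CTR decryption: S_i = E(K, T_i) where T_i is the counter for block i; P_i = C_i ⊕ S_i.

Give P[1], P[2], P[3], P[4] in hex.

P[1]: T = DD, S = E(K, T) = 08; 76 ⊕ 08 = 7E.
P[2]: T = DE, S = E(K, T) = 38; 86 ⊕ 38 = BE.
P[3]: T = DF, S = E(K, T) = 28; 33 ⊕ 28 = 1B.
P[4]: T = E0, S = E(K, T) = DB; 00 ⊕ DB = DB.

P[1] = 7E, P[2] = BE, P[3] = 1B, P[4] = DB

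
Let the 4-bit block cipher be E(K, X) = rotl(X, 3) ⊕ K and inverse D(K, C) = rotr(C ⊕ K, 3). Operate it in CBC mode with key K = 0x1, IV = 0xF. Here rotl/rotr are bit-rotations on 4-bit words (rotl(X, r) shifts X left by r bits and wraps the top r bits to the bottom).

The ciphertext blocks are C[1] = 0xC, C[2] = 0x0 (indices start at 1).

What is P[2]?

CBC decryption: P_i = D(K, C_i) ⊕ C_{i−1}, with C_{0} = IV.
P[2]: D(K, 0x0) = 0x2; 0x2 ⊕ 0xC = 0xE.

P[2] = 0xE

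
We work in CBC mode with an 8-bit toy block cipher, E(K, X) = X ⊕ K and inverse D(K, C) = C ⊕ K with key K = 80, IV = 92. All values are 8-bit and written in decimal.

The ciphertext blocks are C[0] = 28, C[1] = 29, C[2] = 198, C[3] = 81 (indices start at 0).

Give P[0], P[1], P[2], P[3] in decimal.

P[0] = 16, P[1] = 81, P[2] = 139, P[3] = 199

CBC decryption: P_i = D(K, C_i) ⊕ C_{i−1}, with C_{−1} = IV.
P[0]: D(K, 28) = 76; 76 ⊕ 92 = 16.
P[1]: D(K, 29) = 77; 77 ⊕ 28 = 81.
P[2]: D(K, 198) = 150; 150 ⊕ 29 = 139.
P[3]: D(K, 81) = 1; 1 ⊕ 198 = 199.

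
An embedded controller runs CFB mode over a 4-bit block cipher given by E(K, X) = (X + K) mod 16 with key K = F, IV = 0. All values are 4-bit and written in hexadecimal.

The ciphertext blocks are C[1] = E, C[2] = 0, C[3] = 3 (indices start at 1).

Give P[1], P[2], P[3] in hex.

CFB decryption: P_i = C_i ⊕ E(K, C_{i−1}), with C_{0} = IV.
P[1]: E(K, 0) = F; E ⊕ F = 1.
P[2]: E(K, E) = D; 0 ⊕ D = D.
P[3]: E(K, 0) = F; 3 ⊕ F = C.

P[1] = 1, P[2] = D, P[3] = C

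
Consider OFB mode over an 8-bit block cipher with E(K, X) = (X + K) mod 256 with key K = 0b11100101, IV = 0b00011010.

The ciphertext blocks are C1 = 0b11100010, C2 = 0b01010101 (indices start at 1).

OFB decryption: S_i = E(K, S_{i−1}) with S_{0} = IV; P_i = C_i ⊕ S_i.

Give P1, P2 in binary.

P1: S = E(K, 0b00011010) = 0b11111111; 0b11100010 ⊕ 0b11111111 = 0b00011101.
P2: S = E(K, 0b11111111) = 0b11100100; 0b01010101 ⊕ 0b11100100 = 0b10110001.

P1 = 0b00011101, P2 = 0b10110001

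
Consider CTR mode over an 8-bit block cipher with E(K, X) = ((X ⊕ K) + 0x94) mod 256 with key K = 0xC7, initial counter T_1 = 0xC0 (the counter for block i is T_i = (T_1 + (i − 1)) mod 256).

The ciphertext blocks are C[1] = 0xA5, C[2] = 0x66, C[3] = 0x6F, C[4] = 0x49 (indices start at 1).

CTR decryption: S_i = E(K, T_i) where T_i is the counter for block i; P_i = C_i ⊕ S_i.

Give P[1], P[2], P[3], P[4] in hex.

P[1] = 0x3E, P[2] = 0xFC, P[3] = 0xF6, P[4] = 0xD1

P[1]: T = 0xC0, S = E(K, T) = 0x9B; 0xA5 ⊕ 0x9B = 0x3E.
P[2]: T = 0xC1, S = E(K, T) = 0x9A; 0x66 ⊕ 0x9A = 0xFC.
P[3]: T = 0xC2, S = E(K, T) = 0x99; 0x6F ⊕ 0x99 = 0xF6.
P[4]: T = 0xC3, S = E(K, T) = 0x98; 0x49 ⊕ 0x98 = 0xD1.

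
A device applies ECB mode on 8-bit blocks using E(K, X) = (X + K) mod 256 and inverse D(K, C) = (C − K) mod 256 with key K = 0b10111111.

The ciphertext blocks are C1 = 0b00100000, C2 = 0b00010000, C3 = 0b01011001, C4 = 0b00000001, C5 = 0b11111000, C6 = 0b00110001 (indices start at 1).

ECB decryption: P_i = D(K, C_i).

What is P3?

P3 = 0b10011010

P3: D(K, 0b01011001) = 0b10011010.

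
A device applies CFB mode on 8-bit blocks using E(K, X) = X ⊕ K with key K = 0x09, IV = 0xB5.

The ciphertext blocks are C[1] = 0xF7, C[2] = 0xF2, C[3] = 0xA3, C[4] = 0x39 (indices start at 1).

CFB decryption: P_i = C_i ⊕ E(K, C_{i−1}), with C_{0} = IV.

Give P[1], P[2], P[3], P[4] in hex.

P[1] = 0x4B, P[2] = 0x0C, P[3] = 0x58, P[4] = 0x93

P[1]: E(K, 0xB5) = 0xBC; 0xF7 ⊕ 0xBC = 0x4B.
P[2]: E(K, 0xF7) = 0xFE; 0xF2 ⊕ 0xFE = 0x0C.
P[3]: E(K, 0xF2) = 0xFB; 0xA3 ⊕ 0xFB = 0x58.
P[4]: E(K, 0xA3) = 0xAA; 0x39 ⊕ 0xAA = 0x93.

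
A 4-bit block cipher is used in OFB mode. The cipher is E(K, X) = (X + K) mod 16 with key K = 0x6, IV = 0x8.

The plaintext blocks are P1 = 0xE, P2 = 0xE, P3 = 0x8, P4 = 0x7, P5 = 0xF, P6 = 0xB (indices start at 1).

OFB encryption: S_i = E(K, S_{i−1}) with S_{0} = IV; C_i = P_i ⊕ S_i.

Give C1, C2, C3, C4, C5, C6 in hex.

C1 = 0x0, C2 = 0xA, C3 = 0x2, C4 = 0x7, C5 = 0x9, C6 = 0x7

C1: S = E(K, 0x8) = 0xE; 0xE ⊕ 0xE = 0x0.
C2: S = E(K, 0xE) = 0x4; 0xE ⊕ 0x4 = 0xA.
C3: S = E(K, 0x4) = 0xA; 0x8 ⊕ 0xA = 0x2.
C4: S = E(K, 0xA) = 0x0; 0x7 ⊕ 0x0 = 0x7.
C5: S = E(K, 0x0) = 0x6; 0xF ⊕ 0x6 = 0x9.
C6: S = E(K, 0x6) = 0xC; 0xB ⊕ 0xC = 0x7.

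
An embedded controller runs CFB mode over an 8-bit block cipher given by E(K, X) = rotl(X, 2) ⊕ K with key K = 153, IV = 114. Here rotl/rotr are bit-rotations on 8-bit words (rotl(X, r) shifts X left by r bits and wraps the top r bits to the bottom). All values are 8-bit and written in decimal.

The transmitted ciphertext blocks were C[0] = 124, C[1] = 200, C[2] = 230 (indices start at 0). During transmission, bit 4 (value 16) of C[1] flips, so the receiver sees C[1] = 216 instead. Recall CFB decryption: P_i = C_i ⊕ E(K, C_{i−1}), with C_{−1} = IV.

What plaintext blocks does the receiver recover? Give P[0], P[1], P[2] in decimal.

Only C[1] changed, to 216. In CFB, a change in C_i flips the same bit in P_i and garbles P_{i+1}. Decrypting the received ciphertext:
P[0]: E(K, 114) = 80; 124 ⊕ 80 = 44.
P[1]: E(K, 124) = 104; 216 ⊕ 104 = 176.
P[2]: E(K, 216) = 250; 230 ⊕ 250 = 28.
Blocks that differ from the original plaintext: P[1], P[2].

P[0] = 44, P[1] = 176, P[2] = 28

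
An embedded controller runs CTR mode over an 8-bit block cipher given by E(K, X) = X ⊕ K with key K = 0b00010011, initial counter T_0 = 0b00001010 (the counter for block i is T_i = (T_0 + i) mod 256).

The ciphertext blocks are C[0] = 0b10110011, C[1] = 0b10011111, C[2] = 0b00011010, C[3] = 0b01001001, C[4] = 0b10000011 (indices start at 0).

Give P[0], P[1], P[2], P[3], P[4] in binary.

P[0] = 0b10101010, P[1] = 0b10000111, P[2] = 0b00000101, P[3] = 0b01010111, P[4] = 0b10011110

CTR decryption: S_i = E(K, T_i) where T_i is the counter for block i; P_i = C_i ⊕ S_i.
P[0]: T = 0b00001010, S = E(K, T) = 0b00011001; 0b10110011 ⊕ 0b00011001 = 0b10101010.
P[1]: T = 0b00001011, S = E(K, T) = 0b00011000; 0b10011111 ⊕ 0b00011000 = 0b10000111.
P[2]: T = 0b00001100, S = E(K, T) = 0b00011111; 0b00011010 ⊕ 0b00011111 = 0b00000101.
P[3]: T = 0b00001101, S = E(K, T) = 0b00011110; 0b01001001 ⊕ 0b00011110 = 0b01010111.
P[4]: T = 0b00001110, S = E(K, T) = 0b00011101; 0b10000011 ⊕ 0b00011101 = 0b10011110.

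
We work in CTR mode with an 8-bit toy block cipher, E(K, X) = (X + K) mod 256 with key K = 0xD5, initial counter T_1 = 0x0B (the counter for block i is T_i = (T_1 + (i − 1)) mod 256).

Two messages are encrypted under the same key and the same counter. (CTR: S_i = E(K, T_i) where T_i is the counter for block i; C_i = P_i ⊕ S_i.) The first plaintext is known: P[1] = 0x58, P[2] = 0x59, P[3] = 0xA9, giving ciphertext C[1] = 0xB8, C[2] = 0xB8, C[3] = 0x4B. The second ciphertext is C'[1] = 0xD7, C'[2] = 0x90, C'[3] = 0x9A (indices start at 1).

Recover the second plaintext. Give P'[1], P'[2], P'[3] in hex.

In CTR with a reused counter, both messages share the same keystream S_i, so C_i ⊕ C'_i = P_i ⊕ P'_i and thus P'_i = P_i ⊕ C_i ⊕ C'_i.
P'[1]: 0x58 ⊕ 0xB8 ⊕ 0xD7 = 0x37.
P'[2]: 0x59 ⊕ 0xB8 ⊕ 0x90 = 0x71.
P'[3]: 0xA9 ⊕ 0x4B ⊕ 0x9A = 0x78.

P'[1] = 0x37, P'[2] = 0x71, P'[3] = 0x78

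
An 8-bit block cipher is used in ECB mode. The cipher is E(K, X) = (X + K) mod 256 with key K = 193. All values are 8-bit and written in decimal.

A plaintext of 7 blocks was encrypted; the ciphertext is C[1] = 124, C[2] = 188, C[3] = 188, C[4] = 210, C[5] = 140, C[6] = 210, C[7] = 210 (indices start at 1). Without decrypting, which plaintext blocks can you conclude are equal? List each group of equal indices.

ECB encrypts each block independently with the same key, so equal ciphertext blocks imply equal plaintext blocks.
C[2] = C[3] = 188, so P[2] = P[3].
C[4] = C[6] = C[7] = 210, so P[4] = P[6] = P[7].

P[2] = P[3]; P[4] = P[6] = P[7]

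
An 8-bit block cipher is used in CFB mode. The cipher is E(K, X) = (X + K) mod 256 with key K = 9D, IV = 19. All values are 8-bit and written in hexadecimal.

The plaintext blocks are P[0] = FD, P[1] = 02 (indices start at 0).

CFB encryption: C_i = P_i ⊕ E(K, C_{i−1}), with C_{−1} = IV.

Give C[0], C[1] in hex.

C[0]: E(K, 19) = B6; FD ⊕ B6 = 4B.
C[1]: E(K, 4B) = E8; 02 ⊕ E8 = EA.

C[0] = 4B, C[1] = EA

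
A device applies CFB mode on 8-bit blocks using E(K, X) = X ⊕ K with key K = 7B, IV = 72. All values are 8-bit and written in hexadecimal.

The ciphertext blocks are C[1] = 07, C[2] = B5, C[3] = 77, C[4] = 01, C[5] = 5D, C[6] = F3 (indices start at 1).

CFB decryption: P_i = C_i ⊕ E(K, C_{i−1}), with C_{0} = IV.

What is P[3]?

P[3]: E(K, B5) = CE; 77 ⊕ CE = B9.

P[3] = B9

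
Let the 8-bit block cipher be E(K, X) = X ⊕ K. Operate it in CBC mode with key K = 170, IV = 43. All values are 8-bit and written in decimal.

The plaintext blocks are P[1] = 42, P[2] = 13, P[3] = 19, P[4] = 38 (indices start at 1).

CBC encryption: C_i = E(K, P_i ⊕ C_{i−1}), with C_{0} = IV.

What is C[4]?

C[4] = 57

C[1]: P[1] ⊕ 43 = 1; E(K, 1) = 171.
C[2]: P[2] ⊕ 171 = 166; E(K, 166) = 12.
C[3]: P[3] ⊕ 12 = 31; E(K, 31) = 181.
C[4]: P[4] ⊕ 181 = 147; E(K, 147) = 57.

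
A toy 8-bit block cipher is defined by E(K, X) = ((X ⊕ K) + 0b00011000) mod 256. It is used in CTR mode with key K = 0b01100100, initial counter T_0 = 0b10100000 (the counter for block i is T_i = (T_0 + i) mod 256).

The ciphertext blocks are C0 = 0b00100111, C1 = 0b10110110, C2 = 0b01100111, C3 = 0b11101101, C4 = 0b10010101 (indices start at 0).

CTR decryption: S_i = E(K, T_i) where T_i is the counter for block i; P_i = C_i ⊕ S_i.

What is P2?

P2 = 0b10111001

P2: T = 0b10100010, S = E(K, T) = 0b11011110; 0b01100111 ⊕ 0b11011110 = 0b10111001.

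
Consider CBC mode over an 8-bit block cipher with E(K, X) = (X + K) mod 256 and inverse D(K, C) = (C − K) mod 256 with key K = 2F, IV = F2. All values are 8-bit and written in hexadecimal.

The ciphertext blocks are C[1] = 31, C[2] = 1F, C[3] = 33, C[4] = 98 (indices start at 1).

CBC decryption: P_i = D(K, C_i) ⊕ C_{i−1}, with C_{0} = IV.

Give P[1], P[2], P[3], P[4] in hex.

P[1] = F0, P[2] = C1, P[3] = 1B, P[4] = 5A

P[1]: D(K, 31) = 02; 02 ⊕ F2 = F0.
P[2]: D(K, 1F) = F0; F0 ⊕ 31 = C1.
P[3]: D(K, 33) = 04; 04 ⊕ 1F = 1B.
P[4]: D(K, 98) = 69; 69 ⊕ 33 = 5A.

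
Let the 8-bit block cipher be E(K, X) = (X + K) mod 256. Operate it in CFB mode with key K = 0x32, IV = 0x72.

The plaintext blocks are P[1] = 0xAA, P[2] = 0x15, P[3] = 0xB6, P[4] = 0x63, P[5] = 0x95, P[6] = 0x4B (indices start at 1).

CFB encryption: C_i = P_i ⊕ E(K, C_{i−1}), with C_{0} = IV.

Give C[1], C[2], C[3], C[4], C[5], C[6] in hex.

C[1]: E(K, 0x72) = 0xA4; 0xAA ⊕ 0xA4 = 0x0E.
C[2]: E(K, 0x0E) = 0x40; 0x15 ⊕ 0x40 = 0x55.
C[3]: E(K, 0x55) = 0x87; 0xB6 ⊕ 0x87 = 0x31.
C[4]: E(K, 0x31) = 0x63; 0x63 ⊕ 0x63 = 0x00.
C[5]: E(K, 0x00) = 0x32; 0x95 ⊕ 0x32 = 0xA7.
C[6]: E(K, 0xA7) = 0xD9; 0x4B ⊕ 0xD9 = 0x92.

C[1] = 0x0E, C[2] = 0x55, C[3] = 0x31, C[4] = 0x00, C[5] = 0xA7, C[6] = 0x92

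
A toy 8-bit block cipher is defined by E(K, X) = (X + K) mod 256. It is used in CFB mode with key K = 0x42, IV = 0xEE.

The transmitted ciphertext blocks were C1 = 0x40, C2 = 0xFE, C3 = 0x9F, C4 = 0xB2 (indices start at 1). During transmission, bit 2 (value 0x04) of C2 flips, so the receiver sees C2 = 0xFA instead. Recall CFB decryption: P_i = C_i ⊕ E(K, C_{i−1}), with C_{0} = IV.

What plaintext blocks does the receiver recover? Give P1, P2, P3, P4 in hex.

P1 = 0x70, P2 = 0x78, P3 = 0xA3, P4 = 0x53

Only C2 changed, to 0xFA. In CFB, a change in C_i flips the same bit in P_i and garbles P_{i+1}. Decrypting the received ciphertext:
P1: E(K, 0xEE) = 0x30; 0x40 ⊕ 0x30 = 0x70.
P2: E(K, 0x40) = 0x82; 0xFA ⊕ 0x82 = 0x78.
P3: E(K, 0xFA) = 0x3C; 0x9F ⊕ 0x3C = 0xA3.
P4: E(K, 0x9F) = 0xE1; 0xB2 ⊕ 0xE1 = 0x53.
Blocks that differ from the original plaintext: P2, P3.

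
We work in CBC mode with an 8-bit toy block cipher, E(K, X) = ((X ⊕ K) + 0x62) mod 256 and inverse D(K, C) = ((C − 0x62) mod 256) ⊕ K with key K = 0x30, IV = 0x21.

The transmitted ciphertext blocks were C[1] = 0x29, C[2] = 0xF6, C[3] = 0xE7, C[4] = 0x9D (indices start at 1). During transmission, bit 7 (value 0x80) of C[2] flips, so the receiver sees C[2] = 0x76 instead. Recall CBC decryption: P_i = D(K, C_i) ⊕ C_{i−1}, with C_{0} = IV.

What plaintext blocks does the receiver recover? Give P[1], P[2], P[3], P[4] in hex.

Only C[2] changed, to 0x76. In CBC, a change in C_i garbles P_i and flips the same bit in P_{i+1}. Decrypting the received ciphertext:
P[1]: D(K, 0x29) = 0xF7; 0xF7 ⊕ 0x21 = 0xD6.
P[2]: D(K, 0x76) = 0x24; 0x24 ⊕ 0x29 = 0x0D.
P[3]: D(K, 0xE7) = 0xB5; 0xB5 ⊕ 0x76 = 0xC3.
P[4]: D(K, 0x9D) = 0x0B; 0x0B ⊕ 0xE7 = 0xEC.
Blocks that differ from the original plaintext: P[2], P[3].

P[1] = 0xD6, P[2] = 0x0D, P[3] = 0xC3, P[4] = 0xEC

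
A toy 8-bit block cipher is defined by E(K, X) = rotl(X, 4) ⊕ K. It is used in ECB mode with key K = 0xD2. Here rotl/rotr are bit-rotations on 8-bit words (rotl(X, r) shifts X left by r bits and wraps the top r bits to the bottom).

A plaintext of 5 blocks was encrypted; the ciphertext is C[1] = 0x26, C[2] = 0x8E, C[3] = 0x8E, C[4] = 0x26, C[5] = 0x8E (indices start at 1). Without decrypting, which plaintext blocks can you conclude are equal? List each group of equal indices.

P[1] = P[4]; P[2] = P[3] = P[5]

ECB encrypts each block independently with the same key, so equal ciphertext blocks imply equal plaintext blocks.
C[1] = C[4] = 0x26, so P[1] = P[4].
C[2] = C[3] = C[5] = 0x8E, so P[2] = P[3] = P[5].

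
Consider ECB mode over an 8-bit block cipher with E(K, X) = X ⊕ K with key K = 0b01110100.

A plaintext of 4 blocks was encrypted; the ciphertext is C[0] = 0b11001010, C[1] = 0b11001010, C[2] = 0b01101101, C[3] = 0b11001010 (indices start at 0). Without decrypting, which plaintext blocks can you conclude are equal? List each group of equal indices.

ECB encrypts each block independently with the same key, so equal ciphertext blocks imply equal plaintext blocks.
C[0] = C[1] = C[3] = 0b11001010, so P[0] = P[1] = P[3].

P[0] = P[1] = P[3]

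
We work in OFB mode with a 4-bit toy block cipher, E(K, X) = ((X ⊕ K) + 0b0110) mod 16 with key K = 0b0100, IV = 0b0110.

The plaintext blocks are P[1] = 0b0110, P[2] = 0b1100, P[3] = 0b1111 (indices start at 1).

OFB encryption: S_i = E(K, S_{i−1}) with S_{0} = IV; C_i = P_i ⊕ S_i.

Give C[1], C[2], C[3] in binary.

C[1] = 0b1110, C[2] = 0b1110, C[3] = 0b0011

C[1]: S = E(K, 0b0110) = 0b1000; 0b0110 ⊕ 0b1000 = 0b1110.
C[2]: S = E(K, 0b1000) = 0b0010; 0b1100 ⊕ 0b0010 = 0b1110.
C[3]: S = E(K, 0b0010) = 0b1100; 0b1111 ⊕ 0b1100 = 0b0011.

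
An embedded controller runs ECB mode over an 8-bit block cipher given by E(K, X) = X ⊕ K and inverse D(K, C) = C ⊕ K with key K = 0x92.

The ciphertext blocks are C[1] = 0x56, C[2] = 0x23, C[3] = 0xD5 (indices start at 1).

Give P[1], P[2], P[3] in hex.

P[1] = 0xC4, P[2] = 0xB1, P[3] = 0x47

ECB decryption: P_i = D(K, C_i).
P[1]: D(K, 0x56) = 0xC4.
P[2]: D(K, 0x23) = 0xB1.
P[3]: D(K, 0xD5) = 0x47.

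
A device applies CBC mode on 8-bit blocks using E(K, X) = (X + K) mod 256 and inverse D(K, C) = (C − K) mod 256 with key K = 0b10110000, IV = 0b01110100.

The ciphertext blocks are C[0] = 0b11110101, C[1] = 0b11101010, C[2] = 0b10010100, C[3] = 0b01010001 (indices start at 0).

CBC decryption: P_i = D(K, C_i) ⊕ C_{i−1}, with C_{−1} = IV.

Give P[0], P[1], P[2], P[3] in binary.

P[0] = 0b00110001, P[1] = 0b11001111, P[2] = 0b00001110, P[3] = 0b00110101

P[0]: D(K, 0b11110101) = 0b01000101; 0b01000101 ⊕ 0b01110100 = 0b00110001.
P[1]: D(K, 0b11101010) = 0b00111010; 0b00111010 ⊕ 0b11110101 = 0b11001111.
P[2]: D(K, 0b10010100) = 0b11100100; 0b11100100 ⊕ 0b11101010 = 0b00001110.
P[3]: D(K, 0b01010001) = 0b10100001; 0b10100001 ⊕ 0b10010100 = 0b00110101.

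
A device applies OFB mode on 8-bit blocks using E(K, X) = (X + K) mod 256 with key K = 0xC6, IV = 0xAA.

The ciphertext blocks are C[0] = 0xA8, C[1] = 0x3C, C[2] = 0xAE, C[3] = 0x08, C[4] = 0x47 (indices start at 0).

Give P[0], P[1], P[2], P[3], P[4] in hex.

OFB decryption: S_i = E(K, S_{i−1}) with S_{−1} = IV; P_i = C_i ⊕ S_i.
P[0]: S = E(K, 0xAA) = 0x70; 0xA8 ⊕ 0x70 = 0xD8.
P[1]: S = E(K, 0x70) = 0x36; 0x3C ⊕ 0x36 = 0x0A.
P[2]: S = E(K, 0x36) = 0xFC; 0xAE ⊕ 0xFC = 0x52.
P[3]: S = E(K, 0xFC) = 0xC2; 0x08 ⊕ 0xC2 = 0xCA.
P[4]: S = E(K, 0xC2) = 0x88; 0x47 ⊕ 0x88 = 0xCF.

P[0] = 0xD8, P[1] = 0x0A, P[2] = 0x52, P[3] = 0xCA, P[4] = 0xCF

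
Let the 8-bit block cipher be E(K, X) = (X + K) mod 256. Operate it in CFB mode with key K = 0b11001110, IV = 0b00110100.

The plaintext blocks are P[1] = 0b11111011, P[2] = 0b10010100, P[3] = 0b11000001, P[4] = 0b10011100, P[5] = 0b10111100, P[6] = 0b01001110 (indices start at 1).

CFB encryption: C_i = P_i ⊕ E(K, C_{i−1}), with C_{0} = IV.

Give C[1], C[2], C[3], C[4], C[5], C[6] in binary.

C[1]: E(K, 0b00110100) = 0b00000010; 0b11111011 ⊕ 0b00000010 = 0b11111001.
C[2]: E(K, 0b11111001) = 0b11000111; 0b10010100 ⊕ 0b11000111 = 0b01010011.
C[3]: E(K, 0b01010011) = 0b00100001; 0b11000001 ⊕ 0b00100001 = 0b11100000.
C[4]: E(K, 0b11100000) = 0b10101110; 0b10011100 ⊕ 0b10101110 = 0b00110010.
C[5]: E(K, 0b00110010) = 0b00000000; 0b10111100 ⊕ 0b00000000 = 0b10111100.
C[6]: E(K, 0b10111100) = 0b10001010; 0b01001110 ⊕ 0b10001010 = 0b11000100.

C[1] = 0b11111001, C[2] = 0b01010011, C[3] = 0b11100000, C[4] = 0b00110010, C[5] = 0b10111100, C[6] = 0b11000100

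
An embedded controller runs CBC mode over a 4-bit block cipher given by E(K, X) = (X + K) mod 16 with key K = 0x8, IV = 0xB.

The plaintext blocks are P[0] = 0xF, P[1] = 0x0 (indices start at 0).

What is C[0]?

C[0] = 0xC

CBC encryption: C_i = E(K, P_i ⊕ C_{i−1}), with C_{−1} = IV.
C[0]: P[0] ⊕ 0xB = 0x4; E(K, 0x4) = 0xC.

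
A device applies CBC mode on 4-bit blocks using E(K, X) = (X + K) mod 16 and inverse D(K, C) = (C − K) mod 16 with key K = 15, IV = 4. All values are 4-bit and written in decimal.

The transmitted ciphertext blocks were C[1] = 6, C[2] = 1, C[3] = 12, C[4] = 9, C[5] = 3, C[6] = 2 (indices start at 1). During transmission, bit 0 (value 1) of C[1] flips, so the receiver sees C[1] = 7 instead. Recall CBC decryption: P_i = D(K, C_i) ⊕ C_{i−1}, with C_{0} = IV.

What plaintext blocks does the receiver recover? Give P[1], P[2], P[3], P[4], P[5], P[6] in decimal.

P[1] = 12, P[2] = 5, P[3] = 12, P[4] = 6, P[5] = 13, P[6] = 0

Only C[1] changed, to 7. In CBC, a change in C_i garbles P_i and flips the same bit in P_{i+1}. Decrypting the received ciphertext:
P[1]: D(K, 7) = 8; 8 ⊕ 4 = 12.
P[2]: D(K, 1) = 2; 2 ⊕ 7 = 5.
P[3]: D(K, 12) = 13; 13 ⊕ 1 = 12.
P[4]: D(K, 9) = 10; 10 ⊕ 12 = 6.
P[5]: D(K, 3) = 4; 4 ⊕ 9 = 13.
P[6]: D(K, 2) = 3; 3 ⊕ 3 = 0.
Blocks that differ from the original plaintext: P[1], P[2].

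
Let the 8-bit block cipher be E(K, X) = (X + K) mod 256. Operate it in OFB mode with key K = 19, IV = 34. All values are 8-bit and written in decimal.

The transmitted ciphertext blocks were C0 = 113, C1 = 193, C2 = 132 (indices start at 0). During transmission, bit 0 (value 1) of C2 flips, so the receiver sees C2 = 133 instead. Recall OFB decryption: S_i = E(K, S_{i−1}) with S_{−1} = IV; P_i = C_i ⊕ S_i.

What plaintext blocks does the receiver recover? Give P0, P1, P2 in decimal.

Only C2 changed, to 133. In OFB, a change in C_i flips the same bit in P_i only; the keystream is unaffected. Decrypting the received ciphertext:
P0: S = E(K, 34) = 53; 113 ⊕ 53 = 68.
P1: S = E(K, 53) = 72; 193 ⊕ 72 = 137.
P2: S = E(K, 72) = 91; 133 ⊕ 91 = 222.
Blocks that differ from the original plaintext: P2.

P0 = 68, P1 = 137, P2 = 222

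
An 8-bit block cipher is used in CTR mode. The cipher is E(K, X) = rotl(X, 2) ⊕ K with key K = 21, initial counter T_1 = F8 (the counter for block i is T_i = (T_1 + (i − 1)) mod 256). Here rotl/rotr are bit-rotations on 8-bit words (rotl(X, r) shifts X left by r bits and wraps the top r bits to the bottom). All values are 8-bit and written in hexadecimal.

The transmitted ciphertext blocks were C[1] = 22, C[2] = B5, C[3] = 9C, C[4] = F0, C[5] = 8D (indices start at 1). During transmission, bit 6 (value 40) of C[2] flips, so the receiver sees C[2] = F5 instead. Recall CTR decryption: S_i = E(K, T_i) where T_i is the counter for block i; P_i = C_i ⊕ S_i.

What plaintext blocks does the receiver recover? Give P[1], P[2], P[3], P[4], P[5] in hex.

Only C[2] changed, to F5. In CTR, a change in C_i flips the same bit in P_i only; the keystream is unaffected. Decrypting the received ciphertext:
P[1]: T = F8, S = E(K, T) = C2; 22 ⊕ C2 = E0.
P[2]: T = F9, S = E(K, T) = C6; F5 ⊕ C6 = 33.
P[3]: T = FA, S = E(K, T) = CA; 9C ⊕ CA = 56.
P[4]: T = FB, S = E(K, T) = CE; F0 ⊕ CE = 3E.
P[5]: T = FC, S = E(K, T) = D2; 8D ⊕ D2 = 5F.
Blocks that differ from the original plaintext: P[2].

P[1] = E0, P[2] = 33, P[3] = 56, P[4] = 3E, P[5] = 5F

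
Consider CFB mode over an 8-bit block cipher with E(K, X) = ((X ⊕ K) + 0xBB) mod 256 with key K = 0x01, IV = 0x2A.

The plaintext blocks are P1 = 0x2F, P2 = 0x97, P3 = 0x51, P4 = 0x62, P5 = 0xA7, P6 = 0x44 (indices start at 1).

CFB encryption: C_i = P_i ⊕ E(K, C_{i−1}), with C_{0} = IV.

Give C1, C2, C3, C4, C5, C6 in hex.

C1: E(K, 0x2A) = 0xE6; 0x2F ⊕ 0xE6 = 0xC9.
C2: E(K, 0xC9) = 0x83; 0x97 ⊕ 0x83 = 0x14.
C3: E(K, 0x14) = 0xD0; 0x51 ⊕ 0xD0 = 0x81.
C4: E(K, 0x81) = 0x3B; 0x62 ⊕ 0x3B = 0x59.
C5: E(K, 0x59) = 0x13; 0xA7 ⊕ 0x13 = 0xB4.
C6: E(K, 0xB4) = 0x70; 0x44 ⊕ 0x70 = 0x34.

C1 = 0xC9, C2 = 0x14, C3 = 0x81, C4 = 0x59, C5 = 0xB4, C6 = 0x34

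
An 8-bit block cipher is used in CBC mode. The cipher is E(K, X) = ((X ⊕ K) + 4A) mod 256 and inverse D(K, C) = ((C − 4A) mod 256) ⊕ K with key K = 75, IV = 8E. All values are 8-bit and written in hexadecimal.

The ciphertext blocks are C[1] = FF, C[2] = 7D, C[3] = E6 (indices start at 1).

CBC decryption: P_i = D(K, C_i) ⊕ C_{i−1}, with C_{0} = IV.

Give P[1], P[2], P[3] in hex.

P[1] = 4E, P[2] = B9, P[3] = 94

P[1]: D(K, FF) = C0; C0 ⊕ 8E = 4E.
P[2]: D(K, 7D) = 46; 46 ⊕ FF = B9.
P[3]: D(K, E6) = E9; E9 ⊕ 7D = 94.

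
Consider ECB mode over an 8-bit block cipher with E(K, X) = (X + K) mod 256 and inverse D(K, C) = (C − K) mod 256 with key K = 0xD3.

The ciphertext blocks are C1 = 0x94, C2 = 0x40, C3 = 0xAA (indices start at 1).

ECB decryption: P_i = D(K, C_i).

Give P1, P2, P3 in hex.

P1 = 0xC1, P2 = 0x6D, P3 = 0xD7

P1: D(K, 0x94) = 0xC1.
P2: D(K, 0x40) = 0x6D.
P3: D(K, 0xAA) = 0xD7.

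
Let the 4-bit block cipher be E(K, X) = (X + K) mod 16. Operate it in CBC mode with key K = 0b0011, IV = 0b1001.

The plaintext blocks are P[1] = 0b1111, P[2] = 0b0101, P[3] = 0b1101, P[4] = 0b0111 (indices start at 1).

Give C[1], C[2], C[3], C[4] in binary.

CBC encryption: C_i = E(K, P_i ⊕ C_{i−1}), with C_{0} = IV.
C[1]: P[1] ⊕ 0b1001 = 0b0110; E(K, 0b0110) = 0b1001.
C[2]: P[2] ⊕ 0b1001 = 0b1100; E(K, 0b1100) = 0b1111.
C[3]: P[3] ⊕ 0b1111 = 0b0010; E(K, 0b0010) = 0b0101.
C[4]: P[4] ⊕ 0b0101 = 0b0010; E(K, 0b0010) = 0b0101.

C[1] = 0b1001, C[2] = 0b1111, C[3] = 0b0101, C[4] = 0b0101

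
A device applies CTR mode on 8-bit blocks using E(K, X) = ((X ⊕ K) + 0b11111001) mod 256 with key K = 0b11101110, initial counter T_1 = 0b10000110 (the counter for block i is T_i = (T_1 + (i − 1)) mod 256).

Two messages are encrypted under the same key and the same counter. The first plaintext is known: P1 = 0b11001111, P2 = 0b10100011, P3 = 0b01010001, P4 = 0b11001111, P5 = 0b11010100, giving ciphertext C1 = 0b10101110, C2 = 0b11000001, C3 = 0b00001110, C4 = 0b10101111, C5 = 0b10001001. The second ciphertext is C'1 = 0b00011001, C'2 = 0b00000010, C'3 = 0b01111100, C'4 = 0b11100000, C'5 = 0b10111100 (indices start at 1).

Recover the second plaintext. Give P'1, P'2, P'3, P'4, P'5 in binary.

P'1 = 0b01111000, P'2 = 0b01100000, P'3 = 0b00100011, P'4 = 0b10000000, P'5 = 0b11100001

In CTR with a reused counter, both messages share the same keystream S_i, so C_i ⊕ C'_i = P_i ⊕ P'_i and thus P'_i = P_i ⊕ C_i ⊕ C'_i.
P'1: 0b11001111 ⊕ 0b10101110 ⊕ 0b00011001 = 0b01111000.
P'2: 0b10100011 ⊕ 0b11000001 ⊕ 0b00000010 = 0b01100000.
P'3: 0b01010001 ⊕ 0b00001110 ⊕ 0b01111100 = 0b00100011.
P'4: 0b11001111 ⊕ 0b10101111 ⊕ 0b11100000 = 0b10000000.
P'5: 0b11010100 ⊕ 0b10001001 ⊕ 0b10111100 = 0b11100001.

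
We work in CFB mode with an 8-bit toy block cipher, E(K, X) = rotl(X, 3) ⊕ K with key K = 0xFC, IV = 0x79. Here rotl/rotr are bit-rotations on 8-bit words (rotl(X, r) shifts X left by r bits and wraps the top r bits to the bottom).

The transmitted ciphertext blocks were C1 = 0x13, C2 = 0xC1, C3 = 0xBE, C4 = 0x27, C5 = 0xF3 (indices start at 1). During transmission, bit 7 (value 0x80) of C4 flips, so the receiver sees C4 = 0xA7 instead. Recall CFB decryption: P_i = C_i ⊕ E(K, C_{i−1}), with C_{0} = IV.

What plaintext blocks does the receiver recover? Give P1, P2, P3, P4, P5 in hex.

P1 = 0x24, P2 = 0xA5, P3 = 0x4C, P4 = 0xAE, P5 = 0x32

Only C4 changed, to 0xA7. In CFB, a change in C_i flips the same bit in P_i and garbles P_{i+1}. Decrypting the received ciphertext:
P1: E(K, 0x79) = 0x37; 0x13 ⊕ 0x37 = 0x24.
P2: E(K, 0x13) = 0x64; 0xC1 ⊕ 0x64 = 0xA5.
P3: E(K, 0xC1) = 0xF2; 0xBE ⊕ 0xF2 = 0x4C.
P4: E(K, 0xBE) = 0x09; 0xA7 ⊕ 0x09 = 0xAE.
P5: E(K, 0xA7) = 0xC1; 0xF3 ⊕ 0xC1 = 0x32.
Blocks that differ from the original plaintext: P4, P5.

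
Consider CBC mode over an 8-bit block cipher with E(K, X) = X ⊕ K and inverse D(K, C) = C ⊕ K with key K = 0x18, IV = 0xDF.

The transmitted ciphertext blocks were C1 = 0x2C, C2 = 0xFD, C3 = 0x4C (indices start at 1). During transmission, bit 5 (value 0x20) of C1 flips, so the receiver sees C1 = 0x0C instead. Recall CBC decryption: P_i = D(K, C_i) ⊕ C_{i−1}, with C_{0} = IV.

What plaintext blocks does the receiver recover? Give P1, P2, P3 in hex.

Only C1 changed, to 0x0C. In CBC, a change in C_i garbles P_i and flips the same bit in P_{i+1}. Decrypting the received ciphertext:
P1: D(K, 0x0C) = 0x14; 0x14 ⊕ 0xDF = 0xCB.
P2: D(K, 0xFD) = 0xE5; 0xE5 ⊕ 0x0C = 0xE9.
P3: D(K, 0x4C) = 0x54; 0x54 ⊕ 0xFD = 0xA9.
Blocks that differ from the original plaintext: P1, P2.

P1 = 0xCB, P2 = 0xE9, P3 = 0xA9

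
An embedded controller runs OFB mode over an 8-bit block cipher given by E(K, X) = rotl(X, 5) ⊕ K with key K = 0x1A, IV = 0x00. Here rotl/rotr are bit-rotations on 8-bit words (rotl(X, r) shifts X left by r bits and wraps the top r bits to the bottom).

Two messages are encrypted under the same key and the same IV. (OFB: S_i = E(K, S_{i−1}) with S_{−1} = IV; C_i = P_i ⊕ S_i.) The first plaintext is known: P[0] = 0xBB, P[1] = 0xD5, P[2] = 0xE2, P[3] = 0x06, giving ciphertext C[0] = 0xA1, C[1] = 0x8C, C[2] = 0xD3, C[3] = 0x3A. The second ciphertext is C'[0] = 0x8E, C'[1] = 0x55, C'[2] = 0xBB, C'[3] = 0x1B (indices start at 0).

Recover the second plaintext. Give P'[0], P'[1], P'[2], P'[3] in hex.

In OFB with a reused IV, both messages share the same keystream S_i, so C_i ⊕ C'_i = P_i ⊕ P'_i and thus P'_i = P_i ⊕ C_i ⊕ C'_i.
P'[0]: 0xBB ⊕ 0xA1 ⊕ 0x8E = 0x94.
P'[1]: 0xD5 ⊕ 0x8C ⊕ 0x55 = 0x0C.
P'[2]: 0xE2 ⊕ 0xD3 ⊕ 0xBB = 0x8A.
P'[3]: 0x06 ⊕ 0x3A ⊕ 0x1B = 0x27.

P'[0] = 0x94, P'[1] = 0x0C, P'[2] = 0x8A, P'[3] = 0x27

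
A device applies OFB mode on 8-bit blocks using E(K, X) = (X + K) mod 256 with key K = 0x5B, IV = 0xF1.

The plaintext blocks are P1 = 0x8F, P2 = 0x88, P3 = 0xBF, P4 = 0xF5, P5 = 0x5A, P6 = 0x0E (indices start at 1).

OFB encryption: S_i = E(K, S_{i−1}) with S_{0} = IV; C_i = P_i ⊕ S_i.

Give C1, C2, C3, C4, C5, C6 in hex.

C1: S = E(K, 0xF1) = 0x4C; 0x8F ⊕ 0x4C = 0xC3.
C2: S = E(K, 0x4C) = 0xA7; 0x88 ⊕ 0xA7 = 0x2F.
C3: S = E(K, 0xA7) = 0x02; 0xBF ⊕ 0x02 = 0xBD.
C4: S = E(K, 0x02) = 0x5D; 0xF5 ⊕ 0x5D = 0xA8.
C5: S = E(K, 0x5D) = 0xB8; 0x5A ⊕ 0xB8 = 0xE2.
C6: S = E(K, 0xB8) = 0x13; 0x0E ⊕ 0x13 = 0x1D.

C1 = 0xC3, C2 = 0x2F, C3 = 0xBD, C4 = 0xA8, C5 = 0xE2, C6 = 0x1D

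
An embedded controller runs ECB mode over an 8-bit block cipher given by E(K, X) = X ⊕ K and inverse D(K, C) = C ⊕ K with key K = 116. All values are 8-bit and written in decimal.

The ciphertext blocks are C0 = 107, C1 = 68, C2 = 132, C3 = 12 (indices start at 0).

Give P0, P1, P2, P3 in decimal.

ECB decryption: P_i = D(K, C_i).
P0: D(K, 107) = 31.
P1: D(K, 68) = 48.
P2: D(K, 132) = 240.
P3: D(K, 12) = 120.

P0 = 31, P1 = 48, P2 = 240, P3 = 120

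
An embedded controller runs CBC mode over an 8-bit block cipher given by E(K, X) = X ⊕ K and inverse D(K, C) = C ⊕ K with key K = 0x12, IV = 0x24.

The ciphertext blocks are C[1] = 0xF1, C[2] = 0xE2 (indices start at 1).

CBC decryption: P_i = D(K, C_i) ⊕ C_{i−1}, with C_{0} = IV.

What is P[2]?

P[2] = 0x01

P[2]: D(K, 0xE2) = 0xF0; 0xF0 ⊕ 0xF1 = 0x01.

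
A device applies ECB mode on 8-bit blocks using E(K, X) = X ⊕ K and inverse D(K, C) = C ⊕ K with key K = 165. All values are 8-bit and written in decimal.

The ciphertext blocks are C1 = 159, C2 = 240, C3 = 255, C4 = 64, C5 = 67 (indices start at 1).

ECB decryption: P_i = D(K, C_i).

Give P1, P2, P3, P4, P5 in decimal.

P1 = 58, P2 = 85, P3 = 90, P4 = 229, P5 = 230

P1: D(K, 159) = 58.
P2: D(K, 240) = 85.
P3: D(K, 255) = 90.
P4: D(K, 64) = 229.
P5: D(K, 67) = 230.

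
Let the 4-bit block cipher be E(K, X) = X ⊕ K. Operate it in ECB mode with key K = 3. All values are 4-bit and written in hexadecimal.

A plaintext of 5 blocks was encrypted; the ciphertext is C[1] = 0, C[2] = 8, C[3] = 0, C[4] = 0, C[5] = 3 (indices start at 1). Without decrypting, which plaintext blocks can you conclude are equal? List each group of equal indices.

ECB encrypts each block independently with the same key, so equal ciphertext blocks imply equal plaintext blocks.
C[1] = C[3] = C[4] = 0, so P[1] = P[3] = P[4].

P[1] = P[3] = P[4]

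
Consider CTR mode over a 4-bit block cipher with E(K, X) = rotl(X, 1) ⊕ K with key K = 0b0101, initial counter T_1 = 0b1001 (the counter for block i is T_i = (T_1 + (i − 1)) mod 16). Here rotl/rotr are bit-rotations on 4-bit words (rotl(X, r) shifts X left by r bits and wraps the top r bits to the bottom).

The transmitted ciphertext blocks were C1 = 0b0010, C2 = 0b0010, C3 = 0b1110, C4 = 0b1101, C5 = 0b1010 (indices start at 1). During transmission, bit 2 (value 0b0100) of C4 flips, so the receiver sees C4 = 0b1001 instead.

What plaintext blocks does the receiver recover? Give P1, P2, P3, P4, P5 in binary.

CTR decryption: S_i = E(K, T_i) where T_i is the counter for block i; P_i = C_i ⊕ S_i.
Only C4 changed, to 0b1001. In CTR, a change in C_i flips the same bit in P_i only; the keystream is unaffected. Decrypting the received ciphertext:
P1: T = 0b1001, S = E(K, T) = 0b0110; 0b0010 ⊕ 0b0110 = 0b0100.
P2: T = 0b1010, S = E(K, T) = 0b0000; 0b0010 ⊕ 0b0000 = 0b0010.
P3: T = 0b1011, S = E(K, T) = 0b0010; 0b1110 ⊕ 0b0010 = 0b1100.
P4: T = 0b1100, S = E(K, T) = 0b1100; 0b1001 ⊕ 0b1100 = 0b0101.
P5: T = 0b1101, S = E(K, T) = 0b1110; 0b1010 ⊕ 0b1110 = 0b0100.
Blocks that differ from the original plaintext: P4.

P1 = 0b0100, P2 = 0b0010, P3 = 0b1100, P4 = 0b0101, P5 = 0b0100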